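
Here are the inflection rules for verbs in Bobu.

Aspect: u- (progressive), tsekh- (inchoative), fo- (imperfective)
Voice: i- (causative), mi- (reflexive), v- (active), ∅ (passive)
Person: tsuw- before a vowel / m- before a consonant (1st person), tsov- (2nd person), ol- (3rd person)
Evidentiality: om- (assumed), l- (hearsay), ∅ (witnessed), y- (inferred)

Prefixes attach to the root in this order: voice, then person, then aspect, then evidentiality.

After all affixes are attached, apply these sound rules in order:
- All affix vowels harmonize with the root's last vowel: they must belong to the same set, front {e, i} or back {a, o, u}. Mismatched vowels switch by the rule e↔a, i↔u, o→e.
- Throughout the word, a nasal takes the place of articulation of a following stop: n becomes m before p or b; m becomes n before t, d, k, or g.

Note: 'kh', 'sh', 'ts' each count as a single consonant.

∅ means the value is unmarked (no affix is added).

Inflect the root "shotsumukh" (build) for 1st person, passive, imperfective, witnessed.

voice = passive: zero marking, form stays shotsumukh.
Attach person 1st person m- (before consonant 'sh') → mshotsumukh.
Attach aspect imperfective fo- → fomshotsumukh.
evidentiality = witnessed: zero marking, form stays fomshotsumukh.
Vowel harmony: no change.
Nasal assimilation: no change.

fomshotsumukh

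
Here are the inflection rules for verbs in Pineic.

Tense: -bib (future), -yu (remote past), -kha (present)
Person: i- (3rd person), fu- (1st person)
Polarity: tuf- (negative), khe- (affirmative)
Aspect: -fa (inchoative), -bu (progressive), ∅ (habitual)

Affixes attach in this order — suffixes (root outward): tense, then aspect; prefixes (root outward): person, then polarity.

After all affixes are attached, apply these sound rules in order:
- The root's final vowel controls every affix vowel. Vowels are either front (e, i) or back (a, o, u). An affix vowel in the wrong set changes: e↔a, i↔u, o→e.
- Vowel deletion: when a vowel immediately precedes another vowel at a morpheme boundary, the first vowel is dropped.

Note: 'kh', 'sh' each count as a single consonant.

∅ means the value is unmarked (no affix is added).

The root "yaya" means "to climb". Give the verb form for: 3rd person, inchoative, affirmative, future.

khuyayabubfa

Attach tense future -bib → yayabib.
Attach aspect inchoative -fa → yayabibfa.
Attach person 3rd person i- → iyayabibfa.
Attach polarity affirmative khe- → kheiyayabibfa.
Apply vowel harmony: kheiyayabibfa → khauyayabubfa.
Apply vowel deletion: khauyayabubfa → khuyayabubfa.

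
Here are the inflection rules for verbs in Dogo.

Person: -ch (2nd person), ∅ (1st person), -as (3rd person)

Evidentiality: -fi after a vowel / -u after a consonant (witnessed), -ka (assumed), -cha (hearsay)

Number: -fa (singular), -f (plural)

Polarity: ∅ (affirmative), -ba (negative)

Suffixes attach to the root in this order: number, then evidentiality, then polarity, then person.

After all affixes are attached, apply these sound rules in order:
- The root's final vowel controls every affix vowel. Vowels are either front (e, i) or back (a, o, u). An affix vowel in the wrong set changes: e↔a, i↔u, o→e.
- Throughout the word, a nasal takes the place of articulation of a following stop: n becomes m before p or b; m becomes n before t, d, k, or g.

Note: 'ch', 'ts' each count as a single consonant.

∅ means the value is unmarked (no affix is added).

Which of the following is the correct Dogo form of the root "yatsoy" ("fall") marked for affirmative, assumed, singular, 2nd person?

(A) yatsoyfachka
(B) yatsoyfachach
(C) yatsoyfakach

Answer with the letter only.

Attach number singular -fa → yatsoyfa.
Attach evidentiality assumed -ka → yatsoyfaka.
polarity = affirmative: zero marking, form stays yatsoyfaka.
Attach person 2nd person -ch → yatsoyfakach.
Vowel harmony: no change.
Nasal assimilation: no change.
So the correct form is yatsoyfakach, option (C).
(B) yatsoyfachach is wrong: it uses hearsay instead of assumed for evidentiality.
(A) yatsoyfachka is wrong: it has the affixes in the wrong order.

C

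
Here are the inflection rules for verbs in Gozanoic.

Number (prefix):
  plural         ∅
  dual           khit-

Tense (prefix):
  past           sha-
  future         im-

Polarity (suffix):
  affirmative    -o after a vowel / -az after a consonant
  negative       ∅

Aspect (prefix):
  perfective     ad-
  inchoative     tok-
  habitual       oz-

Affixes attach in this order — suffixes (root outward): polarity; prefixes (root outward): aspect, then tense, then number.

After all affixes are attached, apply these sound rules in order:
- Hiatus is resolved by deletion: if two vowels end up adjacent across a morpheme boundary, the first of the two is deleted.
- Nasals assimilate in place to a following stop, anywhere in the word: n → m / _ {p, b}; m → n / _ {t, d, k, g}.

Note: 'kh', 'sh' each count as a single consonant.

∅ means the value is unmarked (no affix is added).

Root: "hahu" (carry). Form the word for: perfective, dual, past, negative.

khitshadhahu

polarity = negative: zero marking, form stays hahu.
Attach aspect perfective ad- → adhahu.
Attach tense past sha- → shaadhahu.
Attach number dual khit- → khitshaadhahu.
Apply vowel deletion: khitshaadhahu → khitshadhahu.
Nasal assimilation: no change.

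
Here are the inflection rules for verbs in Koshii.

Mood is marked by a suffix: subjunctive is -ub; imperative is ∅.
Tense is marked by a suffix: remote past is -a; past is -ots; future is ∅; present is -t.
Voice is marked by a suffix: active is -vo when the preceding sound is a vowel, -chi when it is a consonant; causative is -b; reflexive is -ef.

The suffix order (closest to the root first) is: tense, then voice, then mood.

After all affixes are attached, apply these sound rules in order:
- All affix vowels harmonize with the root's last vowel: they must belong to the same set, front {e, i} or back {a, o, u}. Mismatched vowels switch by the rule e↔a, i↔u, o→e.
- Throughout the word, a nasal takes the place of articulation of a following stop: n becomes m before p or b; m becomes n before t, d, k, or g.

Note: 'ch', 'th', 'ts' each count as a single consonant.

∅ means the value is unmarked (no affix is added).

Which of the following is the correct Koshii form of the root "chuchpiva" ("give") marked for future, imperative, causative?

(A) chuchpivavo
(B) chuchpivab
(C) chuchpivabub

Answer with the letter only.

tense = future: zero marking, form stays chuchpiva.
Attach voice causative -b → chuchpivab.
mood = imperative: zero marking, form stays chuchpivab.
Vowel harmony: no change.
Nasal assimilation: no change.
So the correct form is chuchpivab, option (B).
(C) chuchpivabub is wrong: it uses subjunctive instead of imperative for mood.
(A) chuchpivavo is wrong: it uses active instead of causative for voice.

B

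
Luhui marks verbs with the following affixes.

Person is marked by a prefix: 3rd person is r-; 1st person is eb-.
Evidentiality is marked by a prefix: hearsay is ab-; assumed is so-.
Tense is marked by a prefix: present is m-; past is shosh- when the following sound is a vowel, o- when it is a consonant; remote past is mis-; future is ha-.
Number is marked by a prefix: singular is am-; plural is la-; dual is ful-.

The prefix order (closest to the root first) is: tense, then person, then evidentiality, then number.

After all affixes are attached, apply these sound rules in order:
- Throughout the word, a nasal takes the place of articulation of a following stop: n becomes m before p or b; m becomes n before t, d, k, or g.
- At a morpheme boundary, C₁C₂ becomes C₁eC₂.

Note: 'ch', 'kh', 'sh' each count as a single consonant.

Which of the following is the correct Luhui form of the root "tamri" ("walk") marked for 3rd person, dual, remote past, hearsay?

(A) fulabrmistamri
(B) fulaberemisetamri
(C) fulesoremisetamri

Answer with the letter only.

Attach tense remote past mis- → mistamri.
Attach person 3rd person r- → rmistamri.
Attach evidentiality hearsay ab- → abrmistamri.
Attach number dual ful- → fulabrmistamri.
Nasal assimilation: no change.
Apply epenthesis: fulabrmistamri → fulaberemisetamri.
So the correct form is fulaberemisetamri, option (B).
(C) fulesoremisetamri is wrong: it uses assumed instead of hearsay for evidentiality.
(A) fulabrmistamri is wrong: it fails to apply the sound rule(s).

B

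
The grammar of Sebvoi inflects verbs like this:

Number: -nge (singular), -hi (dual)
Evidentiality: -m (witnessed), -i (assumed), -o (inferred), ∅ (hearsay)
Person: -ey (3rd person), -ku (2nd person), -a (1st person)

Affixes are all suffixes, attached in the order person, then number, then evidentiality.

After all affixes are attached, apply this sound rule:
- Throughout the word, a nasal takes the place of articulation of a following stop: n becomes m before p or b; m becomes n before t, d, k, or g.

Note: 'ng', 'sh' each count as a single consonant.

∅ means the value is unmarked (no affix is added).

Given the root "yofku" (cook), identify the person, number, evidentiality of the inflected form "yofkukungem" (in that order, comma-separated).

2nd person, singular, witnessed

Segment: yofku-ku-nge-m.
person: -ku → 2nd person.
number: -nge → singular.
evidentiality: -m → witnessed.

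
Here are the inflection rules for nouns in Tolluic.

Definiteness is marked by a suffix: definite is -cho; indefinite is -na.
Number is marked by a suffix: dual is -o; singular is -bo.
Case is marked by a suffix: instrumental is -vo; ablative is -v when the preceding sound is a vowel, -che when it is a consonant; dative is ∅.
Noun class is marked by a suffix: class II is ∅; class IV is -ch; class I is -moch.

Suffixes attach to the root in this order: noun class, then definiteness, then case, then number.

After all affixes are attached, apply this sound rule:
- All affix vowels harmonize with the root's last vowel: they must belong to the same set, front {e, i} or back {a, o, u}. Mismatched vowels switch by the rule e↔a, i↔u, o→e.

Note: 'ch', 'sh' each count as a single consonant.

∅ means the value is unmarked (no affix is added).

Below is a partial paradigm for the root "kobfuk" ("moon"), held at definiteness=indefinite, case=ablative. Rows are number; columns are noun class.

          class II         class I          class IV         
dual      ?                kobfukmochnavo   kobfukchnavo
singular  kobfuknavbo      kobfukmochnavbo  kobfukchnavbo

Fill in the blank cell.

kobfuknavo

noun class = class II: zero marking, form stays kobfuk.
Attach definiteness indefinite -na → kobfukna.
Attach case ablative -v (after vowel 'a') → kobfuknav.
Attach number dual -o → kobfuknavo.
Vowel harmony: no change.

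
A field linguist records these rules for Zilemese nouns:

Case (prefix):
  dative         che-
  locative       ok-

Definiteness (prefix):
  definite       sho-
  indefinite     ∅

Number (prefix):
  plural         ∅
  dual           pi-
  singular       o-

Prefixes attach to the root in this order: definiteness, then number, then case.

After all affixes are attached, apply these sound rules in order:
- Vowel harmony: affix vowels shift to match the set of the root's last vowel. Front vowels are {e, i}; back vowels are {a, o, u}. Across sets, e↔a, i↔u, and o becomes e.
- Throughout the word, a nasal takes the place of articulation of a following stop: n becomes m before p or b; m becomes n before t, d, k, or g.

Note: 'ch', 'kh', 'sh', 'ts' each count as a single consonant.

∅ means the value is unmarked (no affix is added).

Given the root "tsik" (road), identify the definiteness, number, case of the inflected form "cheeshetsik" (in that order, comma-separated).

Segment: che-o-sho-tsik.
definiteness: sho- → definite.
number: o- → singular.
case: che- → dative.

definite, singular, dative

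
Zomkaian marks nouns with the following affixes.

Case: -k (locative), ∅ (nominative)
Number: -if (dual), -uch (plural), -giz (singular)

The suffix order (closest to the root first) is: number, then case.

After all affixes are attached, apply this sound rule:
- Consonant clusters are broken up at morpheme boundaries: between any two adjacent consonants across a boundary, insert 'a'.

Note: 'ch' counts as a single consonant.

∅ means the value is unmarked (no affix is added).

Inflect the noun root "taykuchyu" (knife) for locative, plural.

taykuchyuuchak

Attach number plural -uch → taykuchyuuch.
Attach case locative -k → taykuchyuuchk.
Apply epenthesis: taykuchyuuchk → taykuchyuuchak.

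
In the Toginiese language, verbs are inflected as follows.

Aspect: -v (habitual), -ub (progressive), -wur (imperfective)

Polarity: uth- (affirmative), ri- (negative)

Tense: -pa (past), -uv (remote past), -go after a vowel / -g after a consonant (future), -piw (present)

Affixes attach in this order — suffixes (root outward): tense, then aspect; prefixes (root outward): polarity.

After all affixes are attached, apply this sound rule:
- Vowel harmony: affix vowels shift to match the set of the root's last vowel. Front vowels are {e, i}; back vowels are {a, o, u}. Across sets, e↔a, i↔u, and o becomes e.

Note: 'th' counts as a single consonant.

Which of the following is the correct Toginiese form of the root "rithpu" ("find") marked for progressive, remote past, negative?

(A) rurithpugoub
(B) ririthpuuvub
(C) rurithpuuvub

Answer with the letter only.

C

Attach tense remote past -uv → rithpuuv.
Attach aspect progressive -ub → rithpuuvub.
Attach polarity negative ri- → ririthpuuvub.
Apply vowel harmony: ririthpuuvub → rurithpuuvub.
So the correct form is rurithpuuvub, option (C).
(A) rurithpugoub is wrong: it uses future instead of remote past for tense.
(B) ririthpuuvub is wrong: it fails to apply the sound rule(s).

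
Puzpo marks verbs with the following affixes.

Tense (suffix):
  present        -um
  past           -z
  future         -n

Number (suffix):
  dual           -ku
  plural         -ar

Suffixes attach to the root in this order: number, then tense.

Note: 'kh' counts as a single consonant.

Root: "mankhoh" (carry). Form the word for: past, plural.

mankhoharz

Attach number plural -ar → mankhohar.
Attach tense past -z → mankhoharz.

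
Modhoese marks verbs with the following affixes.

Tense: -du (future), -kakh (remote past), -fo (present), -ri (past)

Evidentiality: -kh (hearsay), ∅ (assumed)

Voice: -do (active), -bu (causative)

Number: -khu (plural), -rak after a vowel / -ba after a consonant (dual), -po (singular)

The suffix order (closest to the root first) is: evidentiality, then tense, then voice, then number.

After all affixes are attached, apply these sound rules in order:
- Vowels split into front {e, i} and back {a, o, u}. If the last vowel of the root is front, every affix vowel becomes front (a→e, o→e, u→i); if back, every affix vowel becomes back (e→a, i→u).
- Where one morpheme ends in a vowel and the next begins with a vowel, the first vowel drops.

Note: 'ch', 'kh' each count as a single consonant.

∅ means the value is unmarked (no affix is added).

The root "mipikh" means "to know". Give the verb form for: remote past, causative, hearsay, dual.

mipikhkhkekhbirek

Attach evidentiality hearsay -kh → mipikhkh.
Attach tense remote past -kakh → mipikhkhkakh.
Attach voice causative -bu → mipikhkhkakhbu.
Attach number dual -rak (after vowel 'u') → mipikhkhkakhburak.
Apply vowel harmony: mipikhkhkakhburak → mipikhkhkekhbirek.
Vowel deletion: no change.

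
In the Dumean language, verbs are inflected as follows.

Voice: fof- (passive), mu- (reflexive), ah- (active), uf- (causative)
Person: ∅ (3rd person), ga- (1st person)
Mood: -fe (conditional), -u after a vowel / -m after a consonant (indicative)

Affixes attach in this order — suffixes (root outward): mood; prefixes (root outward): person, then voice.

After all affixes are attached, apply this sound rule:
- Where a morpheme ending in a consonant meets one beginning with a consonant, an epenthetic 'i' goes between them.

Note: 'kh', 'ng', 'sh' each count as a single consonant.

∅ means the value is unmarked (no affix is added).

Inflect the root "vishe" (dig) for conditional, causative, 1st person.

ufigavishefe

Attach person 1st person ga- → gavishe.
Attach mood conditional -fe → gavishefe.
Attach voice causative uf- → ufgavishefe.
Apply epenthesis: ufgavishefe → ufigavishefe.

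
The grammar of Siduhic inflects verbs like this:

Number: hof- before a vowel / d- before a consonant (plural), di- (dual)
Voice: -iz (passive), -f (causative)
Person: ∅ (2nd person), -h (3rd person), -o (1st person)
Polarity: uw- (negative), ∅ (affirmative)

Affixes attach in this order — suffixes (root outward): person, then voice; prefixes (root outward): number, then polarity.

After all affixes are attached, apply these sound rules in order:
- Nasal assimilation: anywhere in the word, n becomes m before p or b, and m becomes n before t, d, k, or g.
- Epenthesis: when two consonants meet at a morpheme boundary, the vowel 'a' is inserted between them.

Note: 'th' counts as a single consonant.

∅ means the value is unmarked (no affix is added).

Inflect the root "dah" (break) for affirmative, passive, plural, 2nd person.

dadahiz

Attach number plural d- (before consonant 'd') → ddah.
polarity = affirmative: zero marking, form stays ddah.
person = 2nd person: zero marking, form stays ddah.
Attach voice passive -iz → ddahiz.
Nasal assimilation: no change.
Apply epenthesis: ddahiz → dadahiz.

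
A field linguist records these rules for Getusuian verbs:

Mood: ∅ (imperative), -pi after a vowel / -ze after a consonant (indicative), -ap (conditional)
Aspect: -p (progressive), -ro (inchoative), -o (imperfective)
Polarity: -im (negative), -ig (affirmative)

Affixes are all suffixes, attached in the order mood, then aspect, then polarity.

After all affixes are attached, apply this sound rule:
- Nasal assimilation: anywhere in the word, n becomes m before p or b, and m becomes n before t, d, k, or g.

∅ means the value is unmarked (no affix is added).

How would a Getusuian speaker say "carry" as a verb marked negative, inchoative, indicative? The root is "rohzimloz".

rohzimlozzeroim

Attach mood indicative -ze (after consonant 'z') → rohzimlozze.
Attach aspect inchoative -ro → rohzimlozzero.
Attach polarity negative -im → rohzimlozzeroim.
Nasal assimilation: no change.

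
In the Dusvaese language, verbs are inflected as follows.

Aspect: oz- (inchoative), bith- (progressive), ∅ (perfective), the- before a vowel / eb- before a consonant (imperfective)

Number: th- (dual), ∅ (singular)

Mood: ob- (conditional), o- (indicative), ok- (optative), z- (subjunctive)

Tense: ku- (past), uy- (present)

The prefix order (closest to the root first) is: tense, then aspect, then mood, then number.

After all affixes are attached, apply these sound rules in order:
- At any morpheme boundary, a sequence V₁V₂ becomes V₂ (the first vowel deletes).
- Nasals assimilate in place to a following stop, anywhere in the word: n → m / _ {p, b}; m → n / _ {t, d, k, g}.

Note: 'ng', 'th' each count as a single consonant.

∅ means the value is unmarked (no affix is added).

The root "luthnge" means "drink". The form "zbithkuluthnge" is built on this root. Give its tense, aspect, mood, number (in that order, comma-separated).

past, progressive, subjunctive, singular

Segment: z-bith-ku-luthnge.
tense: ku- → past.
aspect: bith- → progressive.
mood: z- → subjunctive.
number: ∅ → singular.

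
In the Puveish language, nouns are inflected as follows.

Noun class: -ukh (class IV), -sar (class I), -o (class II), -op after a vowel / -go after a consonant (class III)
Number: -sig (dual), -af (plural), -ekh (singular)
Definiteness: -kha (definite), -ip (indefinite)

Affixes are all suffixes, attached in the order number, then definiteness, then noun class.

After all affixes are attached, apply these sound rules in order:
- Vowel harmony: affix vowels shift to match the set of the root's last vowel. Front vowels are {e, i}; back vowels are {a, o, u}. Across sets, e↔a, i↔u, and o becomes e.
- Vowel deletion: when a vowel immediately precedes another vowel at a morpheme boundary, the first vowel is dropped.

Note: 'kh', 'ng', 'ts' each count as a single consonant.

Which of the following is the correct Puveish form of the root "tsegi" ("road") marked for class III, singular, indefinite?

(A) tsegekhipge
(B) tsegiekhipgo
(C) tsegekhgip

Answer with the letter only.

A

Attach number singular -ekh → tsegiekh.
Attach definiteness indefinite -ip → tsegiekhip.
Attach noun class class III -go (after consonant 'p') → tsegiekhipgo.
Apply vowel harmony: tsegiekhipgo → tsegiekhipge.
Apply vowel deletion: tsegiekhipge → tsegekhipge.
So the correct form is tsegekhipge, option (A).
(C) tsegekhgip is wrong: it has the affixes in the wrong order.
(B) tsegiekhipgo is wrong: it fails to apply the sound rule(s).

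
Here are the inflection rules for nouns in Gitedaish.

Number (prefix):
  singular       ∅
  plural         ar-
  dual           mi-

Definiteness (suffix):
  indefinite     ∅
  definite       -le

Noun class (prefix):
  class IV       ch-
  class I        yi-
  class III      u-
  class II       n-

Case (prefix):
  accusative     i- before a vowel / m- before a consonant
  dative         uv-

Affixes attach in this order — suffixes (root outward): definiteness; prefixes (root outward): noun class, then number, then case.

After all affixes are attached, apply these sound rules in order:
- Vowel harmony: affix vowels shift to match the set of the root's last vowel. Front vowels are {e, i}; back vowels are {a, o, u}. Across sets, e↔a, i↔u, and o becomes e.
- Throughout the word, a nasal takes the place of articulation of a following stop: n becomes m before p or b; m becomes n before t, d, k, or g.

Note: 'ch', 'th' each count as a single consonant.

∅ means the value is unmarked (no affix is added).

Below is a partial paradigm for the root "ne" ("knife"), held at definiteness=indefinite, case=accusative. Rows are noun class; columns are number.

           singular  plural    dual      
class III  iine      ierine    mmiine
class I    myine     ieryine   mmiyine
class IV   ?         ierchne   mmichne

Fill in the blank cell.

mchne

definiteness = indefinite: zero marking, form stays ne.
Attach noun class class IV ch- → chne.
number = singular: zero marking, form stays chne.
Attach case accusative m- (before consonant 'ch') → mchne.
Vowel harmony: no change.
Nasal assimilation: no change.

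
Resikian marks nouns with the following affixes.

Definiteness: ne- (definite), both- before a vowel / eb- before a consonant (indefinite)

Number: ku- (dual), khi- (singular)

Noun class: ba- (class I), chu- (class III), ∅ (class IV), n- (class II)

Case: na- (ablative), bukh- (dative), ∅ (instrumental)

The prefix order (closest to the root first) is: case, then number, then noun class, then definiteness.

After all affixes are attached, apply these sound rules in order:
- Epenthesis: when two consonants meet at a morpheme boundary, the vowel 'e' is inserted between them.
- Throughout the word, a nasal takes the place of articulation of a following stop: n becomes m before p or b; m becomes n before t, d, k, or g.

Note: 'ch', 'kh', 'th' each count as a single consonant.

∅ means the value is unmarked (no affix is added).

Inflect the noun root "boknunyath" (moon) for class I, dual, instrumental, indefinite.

ebebakuboknunyath

case = instrumental: zero marking, form stays boknunyath.
Attach number dual ku- → kuboknunyath.
Attach noun class class I ba- → bakuboknunyath.
Attach definiteness indefinite eb- (before consonant 'b') → ebbakuboknunyath.
Apply epenthesis: ebbakuboknunyath → ebebakuboknunyath.
Nasal assimilation: no change.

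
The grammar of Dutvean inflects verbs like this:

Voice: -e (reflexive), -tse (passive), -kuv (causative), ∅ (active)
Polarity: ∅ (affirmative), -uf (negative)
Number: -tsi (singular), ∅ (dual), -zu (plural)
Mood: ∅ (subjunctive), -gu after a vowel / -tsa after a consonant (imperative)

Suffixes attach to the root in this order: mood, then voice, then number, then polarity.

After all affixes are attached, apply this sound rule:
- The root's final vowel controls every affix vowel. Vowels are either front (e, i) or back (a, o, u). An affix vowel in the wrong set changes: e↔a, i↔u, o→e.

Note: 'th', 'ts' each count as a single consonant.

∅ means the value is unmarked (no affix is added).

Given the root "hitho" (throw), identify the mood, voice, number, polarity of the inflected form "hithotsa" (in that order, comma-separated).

Segment: hitho-tse.
mood: ∅ → subjunctive.
voice: -tse → passive.
number: ∅ → dual.
polarity: ∅ → affirmative.

subjunctive, passive, dual, affirmative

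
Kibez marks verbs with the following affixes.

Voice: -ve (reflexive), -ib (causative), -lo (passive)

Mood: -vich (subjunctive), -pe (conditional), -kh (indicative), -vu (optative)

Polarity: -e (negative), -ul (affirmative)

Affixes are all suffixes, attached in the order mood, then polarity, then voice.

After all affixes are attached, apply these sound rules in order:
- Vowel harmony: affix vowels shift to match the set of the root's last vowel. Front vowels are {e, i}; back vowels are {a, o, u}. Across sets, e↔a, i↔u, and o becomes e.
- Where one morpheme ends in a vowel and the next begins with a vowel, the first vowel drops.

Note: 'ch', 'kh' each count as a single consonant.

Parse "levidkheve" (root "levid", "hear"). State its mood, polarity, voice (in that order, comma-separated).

indicative, negative, reflexive

Segment: levid-kh-e-ve.
mood: -kh → indicative.
polarity: -e → negative.
voice: -ve → reflexive.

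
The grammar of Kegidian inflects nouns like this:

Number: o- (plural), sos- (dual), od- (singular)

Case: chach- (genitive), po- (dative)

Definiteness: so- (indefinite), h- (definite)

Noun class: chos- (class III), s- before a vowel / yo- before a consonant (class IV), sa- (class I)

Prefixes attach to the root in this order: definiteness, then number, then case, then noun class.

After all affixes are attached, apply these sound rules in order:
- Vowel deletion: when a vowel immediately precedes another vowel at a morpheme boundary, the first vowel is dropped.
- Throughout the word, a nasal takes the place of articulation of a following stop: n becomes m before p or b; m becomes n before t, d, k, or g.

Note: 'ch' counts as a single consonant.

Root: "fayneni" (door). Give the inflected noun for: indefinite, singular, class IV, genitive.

Attach definiteness indefinite so- → sofayneni.
Attach number singular od- → odsofayneni.
Attach case genitive chach- → chachodsofayneni.
Attach noun class class IV yo- (before consonant 'ch') → yochachodsofayneni.
Vowel deletion: no change.
Nasal assimilation: no change.

yochachodsofayneni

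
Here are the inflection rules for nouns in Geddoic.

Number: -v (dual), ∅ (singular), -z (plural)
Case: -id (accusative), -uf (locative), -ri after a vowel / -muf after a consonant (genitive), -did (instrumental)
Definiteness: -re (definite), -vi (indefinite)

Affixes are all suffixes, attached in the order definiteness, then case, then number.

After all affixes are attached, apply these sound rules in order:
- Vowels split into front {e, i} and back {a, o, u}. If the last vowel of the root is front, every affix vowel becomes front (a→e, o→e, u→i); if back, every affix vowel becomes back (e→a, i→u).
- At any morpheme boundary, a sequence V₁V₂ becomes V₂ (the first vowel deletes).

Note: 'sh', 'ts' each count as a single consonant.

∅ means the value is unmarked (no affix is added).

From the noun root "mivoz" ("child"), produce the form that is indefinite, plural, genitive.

mivozvuruz

Attach definiteness indefinite -vi → mivozvi.
Attach case genitive -ri (after vowel 'i') → mivozviri.
Attach number plural -z → mivozviriz.
Apply vowel harmony: mivozviriz → mivozvuruz.
Vowel deletion: no change.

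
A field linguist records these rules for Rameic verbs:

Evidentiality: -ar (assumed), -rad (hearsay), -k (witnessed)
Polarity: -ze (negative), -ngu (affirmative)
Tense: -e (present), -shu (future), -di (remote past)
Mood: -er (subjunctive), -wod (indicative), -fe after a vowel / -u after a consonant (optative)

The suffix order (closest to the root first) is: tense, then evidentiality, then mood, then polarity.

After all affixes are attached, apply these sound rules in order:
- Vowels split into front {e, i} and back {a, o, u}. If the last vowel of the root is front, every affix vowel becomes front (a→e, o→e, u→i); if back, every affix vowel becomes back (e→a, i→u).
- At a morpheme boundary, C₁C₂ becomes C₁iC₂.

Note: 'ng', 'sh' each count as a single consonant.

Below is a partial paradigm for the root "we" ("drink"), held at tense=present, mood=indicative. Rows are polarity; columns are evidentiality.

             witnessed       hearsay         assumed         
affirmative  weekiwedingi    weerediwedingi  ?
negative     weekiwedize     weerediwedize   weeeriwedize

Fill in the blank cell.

weeeriwedingi

Attach tense present -e → wee.
Attach evidentiality assumed -ar → weear.
Attach mood indicative -wod → weearwod.
Attach polarity affirmative -ngu → weearwodngu.
Apply vowel harmony: weearwodngu → weeerwedngi.
Apply epenthesis: weeerwedngi → weeeriwedingi.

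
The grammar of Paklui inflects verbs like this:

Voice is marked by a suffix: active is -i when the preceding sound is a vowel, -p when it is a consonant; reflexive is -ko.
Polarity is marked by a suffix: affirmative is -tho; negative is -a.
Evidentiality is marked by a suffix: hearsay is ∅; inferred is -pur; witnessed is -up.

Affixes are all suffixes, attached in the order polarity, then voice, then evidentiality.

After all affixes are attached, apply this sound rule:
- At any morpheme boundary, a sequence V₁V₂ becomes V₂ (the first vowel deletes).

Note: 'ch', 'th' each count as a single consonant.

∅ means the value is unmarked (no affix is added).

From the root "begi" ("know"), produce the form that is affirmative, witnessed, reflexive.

begithokup

Attach polarity affirmative -tho → begitho.
Attach voice reflexive -ko → begithoko.
Attach evidentiality witnessed -up → begithokoup.
Apply vowel deletion: begithokoup → begithokup.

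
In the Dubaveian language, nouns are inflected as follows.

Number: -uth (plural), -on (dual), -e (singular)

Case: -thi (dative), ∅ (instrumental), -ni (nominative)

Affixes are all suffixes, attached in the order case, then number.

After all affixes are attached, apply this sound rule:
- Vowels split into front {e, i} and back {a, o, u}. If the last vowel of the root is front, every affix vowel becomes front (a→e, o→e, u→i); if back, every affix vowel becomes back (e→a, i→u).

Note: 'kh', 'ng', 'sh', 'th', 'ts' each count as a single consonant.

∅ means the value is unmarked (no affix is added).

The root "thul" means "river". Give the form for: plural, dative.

thulthuuth

Attach case dative -thi → thulthi.
Attach number plural -uth → thulthiuth.
Apply vowel harmony: thulthiuth → thulthuuth.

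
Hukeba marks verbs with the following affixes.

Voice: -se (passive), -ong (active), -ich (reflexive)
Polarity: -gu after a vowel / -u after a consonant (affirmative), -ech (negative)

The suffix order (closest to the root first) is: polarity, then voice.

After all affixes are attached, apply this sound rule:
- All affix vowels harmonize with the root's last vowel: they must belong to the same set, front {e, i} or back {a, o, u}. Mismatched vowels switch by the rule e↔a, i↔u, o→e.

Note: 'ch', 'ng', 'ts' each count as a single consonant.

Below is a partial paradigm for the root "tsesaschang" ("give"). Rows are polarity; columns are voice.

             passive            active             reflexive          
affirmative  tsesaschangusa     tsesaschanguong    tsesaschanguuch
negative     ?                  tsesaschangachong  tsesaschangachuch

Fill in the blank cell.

tsesaschangachsa

Attach polarity negative -ech → tsesaschangech.
Attach voice passive -se → tsesaschangechse.
Apply vowel harmony: tsesaschangechse → tsesaschangachsa.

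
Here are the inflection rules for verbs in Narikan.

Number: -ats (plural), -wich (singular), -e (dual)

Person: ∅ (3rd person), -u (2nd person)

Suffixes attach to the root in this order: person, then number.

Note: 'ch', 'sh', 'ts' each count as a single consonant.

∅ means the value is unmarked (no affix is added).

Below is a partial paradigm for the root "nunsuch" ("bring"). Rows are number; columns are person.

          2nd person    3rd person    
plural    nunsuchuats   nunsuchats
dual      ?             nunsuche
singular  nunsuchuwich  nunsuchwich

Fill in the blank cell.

Attach person 2nd person -u → nunsuchu.
Attach number dual -e → nunsuchue.

nunsuchue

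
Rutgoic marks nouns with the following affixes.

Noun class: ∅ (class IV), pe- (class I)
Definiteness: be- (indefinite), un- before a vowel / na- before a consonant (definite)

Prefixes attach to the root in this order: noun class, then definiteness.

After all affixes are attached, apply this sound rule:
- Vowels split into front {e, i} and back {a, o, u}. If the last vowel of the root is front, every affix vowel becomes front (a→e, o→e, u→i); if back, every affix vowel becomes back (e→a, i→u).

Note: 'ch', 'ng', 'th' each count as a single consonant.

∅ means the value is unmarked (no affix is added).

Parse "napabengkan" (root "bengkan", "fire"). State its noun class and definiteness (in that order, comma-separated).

Segment: na-pe-bengkan.
noun class: pe- → class I.
definiteness: un/na- → definite.

class I, definite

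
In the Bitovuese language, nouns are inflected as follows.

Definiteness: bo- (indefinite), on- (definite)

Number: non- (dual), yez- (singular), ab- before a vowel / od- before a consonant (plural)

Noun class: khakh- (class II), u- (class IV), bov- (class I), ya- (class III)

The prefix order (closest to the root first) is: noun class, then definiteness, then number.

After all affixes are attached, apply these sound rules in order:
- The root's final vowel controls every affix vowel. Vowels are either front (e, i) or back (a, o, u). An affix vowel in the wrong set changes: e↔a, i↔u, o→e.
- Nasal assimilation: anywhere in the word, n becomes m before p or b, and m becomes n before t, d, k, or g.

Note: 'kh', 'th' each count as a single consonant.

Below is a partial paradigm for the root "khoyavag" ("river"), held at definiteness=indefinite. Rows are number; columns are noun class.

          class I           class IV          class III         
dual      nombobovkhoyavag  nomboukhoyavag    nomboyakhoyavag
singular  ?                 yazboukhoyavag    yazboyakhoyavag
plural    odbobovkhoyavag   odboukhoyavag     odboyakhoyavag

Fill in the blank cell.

Attach noun class class I bov- → bovkhoyavag.
Attach definiteness indefinite bo- → bobovkhoyavag.
Attach number singular yez- → yezbobovkhoyavag.
Apply vowel harmony: yezbobovkhoyavag → yazbobovkhoyavag.
Nasal assimilation: no change.

yazbobovkhoyavag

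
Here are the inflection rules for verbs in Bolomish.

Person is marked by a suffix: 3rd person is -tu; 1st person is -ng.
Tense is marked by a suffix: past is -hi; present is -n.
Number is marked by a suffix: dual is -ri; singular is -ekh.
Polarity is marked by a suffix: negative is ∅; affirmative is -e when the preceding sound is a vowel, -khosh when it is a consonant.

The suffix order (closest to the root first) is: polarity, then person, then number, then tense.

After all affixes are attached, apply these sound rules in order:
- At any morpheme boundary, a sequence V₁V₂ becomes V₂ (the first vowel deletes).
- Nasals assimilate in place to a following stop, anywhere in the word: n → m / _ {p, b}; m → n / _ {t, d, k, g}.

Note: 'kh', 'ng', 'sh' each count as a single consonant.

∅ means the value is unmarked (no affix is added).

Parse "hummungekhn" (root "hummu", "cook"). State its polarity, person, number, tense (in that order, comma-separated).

Segment: hummu-ng-ekh-n.
polarity: ∅ → negative.
person: -ng → 1st person.
number: -ekh → singular.
tense: -n → present.

negative, 1st person, singular, present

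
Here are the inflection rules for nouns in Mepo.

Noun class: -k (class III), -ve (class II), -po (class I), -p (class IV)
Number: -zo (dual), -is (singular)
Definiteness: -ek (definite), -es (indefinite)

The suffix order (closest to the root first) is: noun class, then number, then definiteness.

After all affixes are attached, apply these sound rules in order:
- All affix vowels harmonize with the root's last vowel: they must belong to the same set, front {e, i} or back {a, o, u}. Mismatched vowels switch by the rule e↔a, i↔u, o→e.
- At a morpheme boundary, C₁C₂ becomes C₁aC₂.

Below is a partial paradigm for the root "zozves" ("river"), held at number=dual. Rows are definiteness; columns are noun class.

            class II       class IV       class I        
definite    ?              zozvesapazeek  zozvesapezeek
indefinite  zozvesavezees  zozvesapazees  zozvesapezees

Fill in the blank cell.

zozvesavezeek

Attach noun class class II -ve → zozvesve.
Attach number dual -zo → zozvesvezo.
Attach definiteness definite -ek → zozvesvezoek.
Apply vowel harmony: zozvesvezoek → zozvesvezeek.
Apply epenthesis: zozvesvezeek → zozvesavezeek.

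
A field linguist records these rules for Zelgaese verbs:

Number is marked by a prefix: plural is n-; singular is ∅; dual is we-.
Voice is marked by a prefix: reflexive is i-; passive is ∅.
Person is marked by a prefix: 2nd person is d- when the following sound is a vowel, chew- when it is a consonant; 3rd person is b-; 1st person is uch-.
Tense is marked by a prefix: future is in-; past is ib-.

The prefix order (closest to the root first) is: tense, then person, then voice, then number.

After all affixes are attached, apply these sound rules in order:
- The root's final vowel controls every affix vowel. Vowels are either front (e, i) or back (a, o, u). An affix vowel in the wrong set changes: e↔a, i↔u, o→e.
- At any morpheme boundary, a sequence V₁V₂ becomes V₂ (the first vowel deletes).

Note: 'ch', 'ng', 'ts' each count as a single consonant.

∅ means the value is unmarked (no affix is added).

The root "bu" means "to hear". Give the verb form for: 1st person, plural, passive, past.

Attach tense past ib- → ibbu.
Attach person 1st person uch- → uchibbu.
voice = passive: zero marking, form stays uchibbu.
Attach number plural n- → nuchibbu.
Apply vowel harmony: nuchibbu → nuchubbu.
Vowel deletion: no change.

nuchubbu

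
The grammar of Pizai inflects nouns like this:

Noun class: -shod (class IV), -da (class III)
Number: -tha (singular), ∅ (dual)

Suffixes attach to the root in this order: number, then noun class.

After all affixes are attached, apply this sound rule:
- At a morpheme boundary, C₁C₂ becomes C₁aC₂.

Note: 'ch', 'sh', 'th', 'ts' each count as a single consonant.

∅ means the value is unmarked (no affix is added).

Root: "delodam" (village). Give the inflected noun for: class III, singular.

delodamathada

Attach number singular -tha → delodamtha.
Attach noun class class III -da → delodamthada.
Apply epenthesis: delodamthada → delodamathada.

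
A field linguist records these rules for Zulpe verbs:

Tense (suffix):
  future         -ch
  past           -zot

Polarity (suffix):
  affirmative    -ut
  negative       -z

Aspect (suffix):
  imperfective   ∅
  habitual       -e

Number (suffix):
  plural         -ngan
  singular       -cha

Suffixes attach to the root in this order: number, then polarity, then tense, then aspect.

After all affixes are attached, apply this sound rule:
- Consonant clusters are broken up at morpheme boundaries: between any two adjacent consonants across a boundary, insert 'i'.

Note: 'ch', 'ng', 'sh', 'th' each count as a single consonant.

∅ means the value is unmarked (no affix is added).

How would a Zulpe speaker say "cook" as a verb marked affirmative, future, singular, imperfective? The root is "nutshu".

nutshuchautich

Attach number singular -cha → nutshucha.
Attach polarity affirmative -ut → nutshuchaut.
Attach tense future -ch → nutshuchautch.
aspect = imperfective: zero marking, form stays nutshuchautch.
Apply epenthesis: nutshuchautch → nutshuchautich.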